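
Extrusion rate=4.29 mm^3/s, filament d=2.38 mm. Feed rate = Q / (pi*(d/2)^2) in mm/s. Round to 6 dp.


A = pi*(2.38/2)^2 = 4.448809
v = 4.29 / 4.448809 = 0.964303 mm/s


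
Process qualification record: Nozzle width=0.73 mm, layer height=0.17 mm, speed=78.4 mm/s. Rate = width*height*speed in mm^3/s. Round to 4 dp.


Rate = 0.73 * 0.17 * 78.4 = 9.7294 mm^3/s


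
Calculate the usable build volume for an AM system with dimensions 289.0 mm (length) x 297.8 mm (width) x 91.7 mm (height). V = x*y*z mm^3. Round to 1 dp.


V = 289.0 * 297.8 * 91.7 = 7892087.1 mm^3


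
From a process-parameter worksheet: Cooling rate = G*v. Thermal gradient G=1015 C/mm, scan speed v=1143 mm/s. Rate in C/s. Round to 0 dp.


CR = 1015 * 1143 = 1160145 C/s


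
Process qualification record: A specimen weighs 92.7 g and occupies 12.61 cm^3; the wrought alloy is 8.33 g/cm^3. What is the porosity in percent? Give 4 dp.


rho_part = 92.7 / 12.61 = 7.35130849 g/cm^3
Porosity = (1 - 7.35130849/8.33)*100 = 11.749 %


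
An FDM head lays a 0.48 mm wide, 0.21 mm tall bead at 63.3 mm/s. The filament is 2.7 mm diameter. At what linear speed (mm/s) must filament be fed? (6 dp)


Q = 0.48 * 0.21 * 63.3 = 6.38064 mm^3/s
A_fil = pi*(2.7/2)^2 = 5.72555261 mm^2
v_feed = 6.38064 / 5.72555261 = 1.114415 mm/s


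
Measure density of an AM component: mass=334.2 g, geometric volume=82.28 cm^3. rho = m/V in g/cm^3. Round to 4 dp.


rho = 334.2 / 82.28 = 4.0617 g/cm^3


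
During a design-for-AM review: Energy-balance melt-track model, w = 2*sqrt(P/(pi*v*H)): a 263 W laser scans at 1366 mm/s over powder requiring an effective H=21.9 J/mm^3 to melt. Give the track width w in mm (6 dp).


w = 2*sqrt(263/(pi*1366*21.9)) = 0.1058 mm


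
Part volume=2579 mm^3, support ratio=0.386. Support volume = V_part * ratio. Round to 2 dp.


V_support = 2579 * 0.386 = 995.49 mm^3


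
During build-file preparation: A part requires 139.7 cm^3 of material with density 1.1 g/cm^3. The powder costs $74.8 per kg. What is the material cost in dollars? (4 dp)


Mass = 139.7*1.1/1000 = 0.15367 kg
Cost = 0.15367 * 74.8 = 11.4945 $


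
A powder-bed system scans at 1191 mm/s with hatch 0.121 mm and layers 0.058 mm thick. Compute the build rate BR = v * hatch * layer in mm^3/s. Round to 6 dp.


Rate = 1191 * 0.121 * 0.058 = 8.358438 mm^3/s


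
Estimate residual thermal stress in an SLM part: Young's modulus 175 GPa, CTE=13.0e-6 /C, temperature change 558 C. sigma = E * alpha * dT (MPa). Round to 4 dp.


sigma = 175*1000 * 13.0e-6 * 558 = 1269.45 MPa


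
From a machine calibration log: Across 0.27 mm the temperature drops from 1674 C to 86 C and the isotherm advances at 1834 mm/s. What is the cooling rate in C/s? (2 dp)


G = (1674-86)/0.27 = 5881.48148148 C/mm
CR = 5881.48148148 * 1834 = 10786637.04 C/s


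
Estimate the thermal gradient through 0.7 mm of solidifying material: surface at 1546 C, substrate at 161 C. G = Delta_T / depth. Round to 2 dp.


G = (1546-161)/0.7 = 1978.57 C/mm


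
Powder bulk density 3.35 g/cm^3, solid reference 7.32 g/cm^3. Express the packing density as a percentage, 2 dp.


Packing = (3.35/7.32)*100 = 45.77 %


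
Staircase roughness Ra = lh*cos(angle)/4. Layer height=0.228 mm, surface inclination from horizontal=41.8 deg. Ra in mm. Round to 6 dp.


Ra = 0.228 * cos(41.8) / 4 = 0.042492 mm


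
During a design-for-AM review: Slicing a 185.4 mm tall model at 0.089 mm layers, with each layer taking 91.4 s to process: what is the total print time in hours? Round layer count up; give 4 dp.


Layers = ceil(185.4/0.089) = 2084
t = 2084 * 91.4 / 3600 = 52.9104 hrs


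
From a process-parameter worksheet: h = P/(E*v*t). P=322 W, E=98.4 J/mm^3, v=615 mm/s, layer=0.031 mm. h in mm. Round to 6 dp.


h = 322 / (98.4*615*0.031) = 0.171642 mm


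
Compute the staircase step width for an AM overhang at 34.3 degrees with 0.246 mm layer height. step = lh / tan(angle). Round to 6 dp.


step = 0.246 / tan(34.3) = 0.360623 mm


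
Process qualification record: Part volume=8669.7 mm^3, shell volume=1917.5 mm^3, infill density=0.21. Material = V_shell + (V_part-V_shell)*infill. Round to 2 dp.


V_infill = (8669.7 - 1917.5) * 0.21 = 1417.96
V_total = 1917.5 + 1417.96 = 3335.46 mm^3


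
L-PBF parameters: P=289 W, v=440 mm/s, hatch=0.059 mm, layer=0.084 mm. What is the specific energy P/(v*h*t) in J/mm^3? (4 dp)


Build rate = 440 * 0.059 * 0.084 = 2.18064 mm^3/s
SE = 289 / 2.18064 = 132.5299 J/mm^3


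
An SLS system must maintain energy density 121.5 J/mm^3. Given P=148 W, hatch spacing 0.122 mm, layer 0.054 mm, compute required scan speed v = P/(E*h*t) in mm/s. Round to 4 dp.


v = 148 / (121.5*0.122*0.054) = 184.8978 mm/s


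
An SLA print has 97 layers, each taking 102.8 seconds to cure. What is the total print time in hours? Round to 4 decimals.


t = 97 * 102.8 / 3600 = 2.7699 hrs


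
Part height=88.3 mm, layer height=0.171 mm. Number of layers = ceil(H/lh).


Layers = ceil(88.3/0.171) = 517


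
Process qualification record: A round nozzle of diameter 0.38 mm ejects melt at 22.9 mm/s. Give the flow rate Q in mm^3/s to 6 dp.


A = pi*(0.38/2)^2 = 0.11341149 mm^2
Q = 0.11341149 * 22.9 = 2.597123 mm^3/s


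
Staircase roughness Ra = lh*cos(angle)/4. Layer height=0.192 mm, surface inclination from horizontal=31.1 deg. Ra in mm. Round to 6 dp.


Ra = 0.192 * cos(31.1) / 4 = 0.041101 mm


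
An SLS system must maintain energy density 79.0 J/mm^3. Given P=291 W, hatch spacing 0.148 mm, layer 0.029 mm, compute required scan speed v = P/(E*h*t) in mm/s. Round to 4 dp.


v = 291 / (79.0*0.148*0.029) = 858.2349 mm/s


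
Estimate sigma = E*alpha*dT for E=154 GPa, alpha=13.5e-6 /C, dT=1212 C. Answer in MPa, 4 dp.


sigma = 154*1000 * 13.5e-6 * 1212 = 2519.748 MPa


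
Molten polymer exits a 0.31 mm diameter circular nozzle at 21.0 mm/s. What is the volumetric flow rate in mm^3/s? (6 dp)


A = pi*(0.31/2)^2 = 0.07547676 mm^2
Q = 0.07547676 * 21.0 = 1.585012 mm^3/s


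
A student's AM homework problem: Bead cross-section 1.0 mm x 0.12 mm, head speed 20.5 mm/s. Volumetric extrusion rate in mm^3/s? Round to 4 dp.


Rate = 1.0 * 0.12 * 20.5 = 2.46 mm^3/s


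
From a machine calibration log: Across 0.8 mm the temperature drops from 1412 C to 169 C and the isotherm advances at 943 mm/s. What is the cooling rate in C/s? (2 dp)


G = (1412-169)/0.8 = 1553.75 C/mm
CR = 1553.75 * 943 = 1465186.25 C/s


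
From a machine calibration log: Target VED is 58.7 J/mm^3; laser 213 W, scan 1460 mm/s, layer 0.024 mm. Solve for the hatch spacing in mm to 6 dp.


h = 213 / (58.7*1460*0.024) = 0.103557 mm


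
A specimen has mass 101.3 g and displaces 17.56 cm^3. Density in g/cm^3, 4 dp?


rho = 101.3 / 17.56 = 5.7688 g/cm^3


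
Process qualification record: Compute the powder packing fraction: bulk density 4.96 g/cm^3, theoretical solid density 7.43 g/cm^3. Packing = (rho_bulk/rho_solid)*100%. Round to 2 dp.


Packing = (4.96/7.43)*100 = 66.76 %


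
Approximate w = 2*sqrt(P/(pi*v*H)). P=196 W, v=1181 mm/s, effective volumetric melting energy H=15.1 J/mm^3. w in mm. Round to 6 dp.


w = 2*sqrt(196/(pi*1181*15.1)) = 0.118296 mm


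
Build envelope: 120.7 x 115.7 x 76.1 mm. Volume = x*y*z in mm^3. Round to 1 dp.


V = 120.7 * 115.7 * 76.1 = 1062735.7 mm^3


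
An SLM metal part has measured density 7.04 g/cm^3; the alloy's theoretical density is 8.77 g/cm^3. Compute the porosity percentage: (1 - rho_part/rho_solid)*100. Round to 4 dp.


Porosity = (1-7.04/8.77)*100 = 19.7263 %


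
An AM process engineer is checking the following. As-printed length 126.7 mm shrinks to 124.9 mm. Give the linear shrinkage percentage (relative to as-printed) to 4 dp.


Shrinkage = ((126.7-124.9)/126.7)*100 = 1.4207 %


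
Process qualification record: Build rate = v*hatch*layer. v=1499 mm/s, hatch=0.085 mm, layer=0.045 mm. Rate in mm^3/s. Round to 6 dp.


Rate = 1499 * 0.085 * 0.045 = 5.733675 mm^3/s


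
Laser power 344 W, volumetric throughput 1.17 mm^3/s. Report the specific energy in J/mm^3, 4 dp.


SE = 344 / 1.17 = 294.0171 J/mm^3


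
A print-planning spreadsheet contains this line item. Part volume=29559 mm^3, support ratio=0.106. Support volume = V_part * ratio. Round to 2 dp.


V_support = 29559 * 0.106 = 3133.25 mm^3


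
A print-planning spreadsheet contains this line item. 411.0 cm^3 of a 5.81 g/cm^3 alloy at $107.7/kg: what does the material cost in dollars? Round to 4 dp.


Mass = 411.0*5.81/1000 = 2.38791 kg
Cost = 2.38791 * 107.7 = 257.1779 $


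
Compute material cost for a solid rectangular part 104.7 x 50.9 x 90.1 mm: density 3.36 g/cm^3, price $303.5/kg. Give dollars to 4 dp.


V = 104.7 * 50.9 * 90.1 = 480163.623 mm^3 = 480.163623 cm^3
Mass = 480.163623 * 3.36 / 1000 = 1.61334977 kg
Cost = 1.61334977 * 303.5 = 489.6517 $


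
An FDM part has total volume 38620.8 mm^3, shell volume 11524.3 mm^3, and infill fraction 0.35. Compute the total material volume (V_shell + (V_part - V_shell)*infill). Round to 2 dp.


V_infill = (38620.8 - 11524.3) * 0.35 = 9483.78
V_total = 11524.3 + 9483.78 = 21008.08 mm^3


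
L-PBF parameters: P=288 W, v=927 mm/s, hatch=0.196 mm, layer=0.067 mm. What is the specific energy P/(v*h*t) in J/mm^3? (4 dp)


Build rate = 927 * 0.196 * 0.067 = 12.173364 mm^3/s
SE = 288 / 12.173364 = 23.6582 J/mm^3


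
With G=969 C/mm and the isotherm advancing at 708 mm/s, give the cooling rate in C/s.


CR = 969 * 708 = 686052 C/s


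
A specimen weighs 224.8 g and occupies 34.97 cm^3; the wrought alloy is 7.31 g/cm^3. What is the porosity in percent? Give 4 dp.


rho_part = 224.8 / 34.97 = 6.42836717 g/cm^3
Porosity = (1 - 6.42836717/7.31)*100 = 12.0606 %


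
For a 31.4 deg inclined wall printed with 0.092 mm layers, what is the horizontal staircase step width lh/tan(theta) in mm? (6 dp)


step = 0.092 / tan(31.4) = 0.15072 mm


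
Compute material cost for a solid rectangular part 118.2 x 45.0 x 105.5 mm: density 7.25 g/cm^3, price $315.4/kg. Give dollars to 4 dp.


V = 118.2 * 45.0 * 105.5 = 561154.5 mm^3 = 561.1545 cm^3
Mass = 561.1545 * 7.25 / 1000 = 4.06837013 kg
Cost = 4.06837013 * 315.4 = 1283.1639 $


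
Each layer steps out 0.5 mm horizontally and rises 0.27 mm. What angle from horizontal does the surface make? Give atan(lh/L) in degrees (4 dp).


angle = atan(0.27/0.5) = 28.369 degrees


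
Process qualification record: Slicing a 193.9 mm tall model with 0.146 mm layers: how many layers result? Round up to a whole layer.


Layers = ceil(193.9/0.146) = 1329


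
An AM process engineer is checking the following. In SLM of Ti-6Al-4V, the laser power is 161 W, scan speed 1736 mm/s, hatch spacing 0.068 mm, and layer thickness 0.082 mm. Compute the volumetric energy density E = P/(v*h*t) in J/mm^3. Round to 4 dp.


E = 161 / (1736*0.068*0.082) = 16.6323 J/mm^3


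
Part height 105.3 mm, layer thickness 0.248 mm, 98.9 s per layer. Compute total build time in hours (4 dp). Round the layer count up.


Layers = ceil(105.3/0.248) = 425
t = 425 * 98.9 / 3600 = 11.6757 hrs


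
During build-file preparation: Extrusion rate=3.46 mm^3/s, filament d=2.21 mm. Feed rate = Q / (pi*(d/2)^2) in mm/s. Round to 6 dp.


A = pi*(2.21/2)^2 = 3.835963
v = 3.46 / 3.835963 = 0.90199 mm/s


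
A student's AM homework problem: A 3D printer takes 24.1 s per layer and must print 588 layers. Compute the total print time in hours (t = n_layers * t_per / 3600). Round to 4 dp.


t = 588 * 24.1 / 3600 = 3.9363 hrs


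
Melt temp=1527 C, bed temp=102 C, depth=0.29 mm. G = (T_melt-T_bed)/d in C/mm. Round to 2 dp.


G = (1527-102)/0.29 = 4913.79 C/mm


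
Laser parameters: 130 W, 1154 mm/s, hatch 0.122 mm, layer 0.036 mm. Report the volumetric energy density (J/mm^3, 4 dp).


E = 130 / (1154*0.122*0.036) = 25.6493 J/mm^3


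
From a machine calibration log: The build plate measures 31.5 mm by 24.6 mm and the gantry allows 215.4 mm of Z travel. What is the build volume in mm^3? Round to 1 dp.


V = 31.5 * 24.6 * 215.4 = 166913.5 mm^3


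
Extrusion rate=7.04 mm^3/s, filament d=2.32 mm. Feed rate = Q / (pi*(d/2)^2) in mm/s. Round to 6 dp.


A = pi*(2.32/2)^2 = 4.227327
v = 7.04 / 4.227327 = 1.665355 mm/s


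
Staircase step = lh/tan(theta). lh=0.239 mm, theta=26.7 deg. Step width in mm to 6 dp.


step = 0.239 / tan(26.7) = 0.475199 mm


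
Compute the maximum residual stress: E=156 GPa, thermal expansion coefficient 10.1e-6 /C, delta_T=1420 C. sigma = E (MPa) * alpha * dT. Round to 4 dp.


sigma = 156*1000 * 10.1e-6 * 1420 = 2237.352 MPa


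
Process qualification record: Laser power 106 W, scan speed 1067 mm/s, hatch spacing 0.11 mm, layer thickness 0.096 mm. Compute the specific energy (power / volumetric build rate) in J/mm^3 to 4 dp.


Build rate = 1067 * 0.11 * 0.096 = 11.26752 mm^3/s
SE = 106 / 11.26752 = 9.4076 J/mm^3


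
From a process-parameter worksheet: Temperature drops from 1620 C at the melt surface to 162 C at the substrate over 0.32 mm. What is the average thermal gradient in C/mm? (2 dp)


G = (1620-162)/0.32 = 4556.25 C/mm


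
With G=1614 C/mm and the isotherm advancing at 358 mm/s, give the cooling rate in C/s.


CR = 1614 * 358 = 577812 C/s


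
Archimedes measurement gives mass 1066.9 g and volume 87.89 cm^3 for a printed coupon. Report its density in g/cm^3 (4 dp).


rho = 1066.9 / 87.89 = 12.139 g/cm^3


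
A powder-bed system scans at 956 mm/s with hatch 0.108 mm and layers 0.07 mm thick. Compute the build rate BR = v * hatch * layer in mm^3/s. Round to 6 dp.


Rate = 956 * 0.108 * 0.07 = 7.22736 mm^3/s


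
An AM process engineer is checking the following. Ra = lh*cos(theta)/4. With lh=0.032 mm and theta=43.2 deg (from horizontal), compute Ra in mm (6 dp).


Ra = 0.032 * cos(43.2) / 4 = 0.005832 mm


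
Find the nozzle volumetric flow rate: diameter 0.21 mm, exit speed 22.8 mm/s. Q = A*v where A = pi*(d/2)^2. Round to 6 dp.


A = pi*(0.21/2)^2 = 0.03463606 mm^2
Q = 0.03463606 * 22.8 = 0.789702 mm^3/s


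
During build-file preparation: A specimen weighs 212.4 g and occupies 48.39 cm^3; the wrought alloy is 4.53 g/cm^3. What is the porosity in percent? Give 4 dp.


rho_part = 212.4 / 48.39 = 4.38933664 g/cm^3
Porosity = (1 - 4.38933664/4.53)*100 = 3.1052 %


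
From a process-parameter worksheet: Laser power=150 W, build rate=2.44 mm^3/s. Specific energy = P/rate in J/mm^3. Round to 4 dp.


SE = 150 / 2.44 = 61.4754 J/mm^3


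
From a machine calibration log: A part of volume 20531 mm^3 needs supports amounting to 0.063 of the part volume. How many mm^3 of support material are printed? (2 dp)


V_support = 20531 * 0.063 = 1293.45 mm^3


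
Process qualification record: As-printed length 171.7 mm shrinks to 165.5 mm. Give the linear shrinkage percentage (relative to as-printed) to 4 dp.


Shrinkage = ((171.7-165.5)/171.7)*100 = 3.6109 %


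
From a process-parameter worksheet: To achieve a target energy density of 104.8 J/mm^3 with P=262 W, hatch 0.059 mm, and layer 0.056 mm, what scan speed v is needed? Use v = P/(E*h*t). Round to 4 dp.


v = 262 / (104.8*0.059*0.056) = 756.6586 mm/s


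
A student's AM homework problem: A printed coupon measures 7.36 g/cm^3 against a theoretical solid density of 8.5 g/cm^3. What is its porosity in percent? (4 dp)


Porosity = (1-7.36/8.5)*100 = 13.4118 %


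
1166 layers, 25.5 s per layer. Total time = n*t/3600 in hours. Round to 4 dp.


t = 1166 * 25.5 / 3600 = 8.2592 hrs


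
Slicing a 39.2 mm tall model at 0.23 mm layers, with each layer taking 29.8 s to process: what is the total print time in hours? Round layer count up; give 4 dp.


Layers = ceil(39.2/0.23) = 171
t = 171 * 29.8 / 3600 = 1.4155 hrs


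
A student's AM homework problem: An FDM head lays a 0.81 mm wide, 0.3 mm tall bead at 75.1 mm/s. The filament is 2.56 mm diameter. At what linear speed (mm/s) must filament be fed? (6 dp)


Q = 0.81 * 0.3 * 75.1 = 18.2493 mm^3/s
A_fil = pi*(2.56/2)^2 = 5.1471854 mm^2
v_feed = 18.2493 / 5.1471854 = 3.545491 mm/s


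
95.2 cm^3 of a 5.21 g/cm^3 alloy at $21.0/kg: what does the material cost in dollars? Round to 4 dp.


Mass = 95.2*5.21/1000 = 0.495992 kg
Cost = 0.495992 * 21.0 = 10.4158 $


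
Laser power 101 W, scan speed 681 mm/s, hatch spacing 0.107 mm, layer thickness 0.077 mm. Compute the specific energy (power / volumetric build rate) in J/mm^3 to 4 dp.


Build rate = 681 * 0.107 * 0.077 = 5.610759 mm^3/s
SE = 101 / 5.610759 = 18.0011 J/mm^3


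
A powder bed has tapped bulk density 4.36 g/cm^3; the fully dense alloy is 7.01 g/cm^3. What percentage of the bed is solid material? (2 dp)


Packing = (4.36/7.01)*100 = 62.2 %


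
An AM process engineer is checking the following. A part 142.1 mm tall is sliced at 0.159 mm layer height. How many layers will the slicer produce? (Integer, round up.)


Layers = ceil(142.1/0.159) = 894


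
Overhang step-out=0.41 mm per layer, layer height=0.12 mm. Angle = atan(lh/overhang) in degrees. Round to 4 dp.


angle = atan(0.12/0.41) = 16.3139 degrees


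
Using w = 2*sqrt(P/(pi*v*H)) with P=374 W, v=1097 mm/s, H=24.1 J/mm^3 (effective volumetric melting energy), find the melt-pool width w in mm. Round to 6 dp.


w = 2*sqrt(374/(pi*1097*24.1)) = 0.134208 mm


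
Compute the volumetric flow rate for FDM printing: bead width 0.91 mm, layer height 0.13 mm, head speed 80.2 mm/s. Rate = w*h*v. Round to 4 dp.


Rate = 0.91 * 0.13 * 80.2 = 9.4877 mm^3/s


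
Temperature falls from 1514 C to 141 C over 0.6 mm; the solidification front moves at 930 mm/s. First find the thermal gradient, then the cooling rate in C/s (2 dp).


G = (1514-141)/0.6 = 2288.33333333 C/mm
CR = 2288.33333333 * 930 = 2128150.0 C/s


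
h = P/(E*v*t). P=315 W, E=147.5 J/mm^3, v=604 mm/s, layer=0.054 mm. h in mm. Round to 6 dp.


h = 315 / (147.5*604*0.054) = 0.065477 mm


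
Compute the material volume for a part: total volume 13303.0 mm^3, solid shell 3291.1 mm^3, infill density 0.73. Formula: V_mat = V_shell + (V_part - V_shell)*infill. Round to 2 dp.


V_infill = (13303.0 - 3291.1) * 0.73 = 7308.69
V_total = 3291.1 + 7308.69 = 10599.79 mm^3


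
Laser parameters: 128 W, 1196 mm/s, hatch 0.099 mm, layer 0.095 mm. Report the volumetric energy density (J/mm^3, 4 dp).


E = 128 / (1196*0.099*0.095) = 11.3794 J/mm^3


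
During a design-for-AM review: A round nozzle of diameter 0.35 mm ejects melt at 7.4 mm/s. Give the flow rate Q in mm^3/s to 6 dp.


A = pi*(0.35/2)^2 = 0.09621128 mm^2
Q = 0.09621128 * 7.4 = 0.711963 mm^3/s


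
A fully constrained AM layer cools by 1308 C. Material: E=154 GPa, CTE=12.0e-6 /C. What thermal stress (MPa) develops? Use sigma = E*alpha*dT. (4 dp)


sigma = 154*1000 * 12.0e-6 * 1308 = 2417.184 MPa


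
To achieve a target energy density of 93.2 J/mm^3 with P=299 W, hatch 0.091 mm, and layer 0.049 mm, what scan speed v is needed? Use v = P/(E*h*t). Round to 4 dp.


v = 299 / (93.2*0.091*0.049) = 719.4785 mm/s


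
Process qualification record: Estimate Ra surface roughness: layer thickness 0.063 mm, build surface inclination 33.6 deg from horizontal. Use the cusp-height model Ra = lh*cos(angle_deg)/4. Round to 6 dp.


Ra = 0.063 * cos(33.6) / 4 = 0.013119 mm


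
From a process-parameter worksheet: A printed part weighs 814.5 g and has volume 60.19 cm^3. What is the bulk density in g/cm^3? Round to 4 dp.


rho = 814.5 / 60.19 = 13.5321 g/cm^3


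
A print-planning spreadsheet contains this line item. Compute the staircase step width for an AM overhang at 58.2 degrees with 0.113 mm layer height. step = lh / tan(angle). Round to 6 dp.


step = 0.113 / tan(58.2) = 0.070063 mm


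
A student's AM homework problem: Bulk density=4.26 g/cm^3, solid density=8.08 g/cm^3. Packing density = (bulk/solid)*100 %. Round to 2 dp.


Packing = (4.26/8.08)*100 = 52.72 %


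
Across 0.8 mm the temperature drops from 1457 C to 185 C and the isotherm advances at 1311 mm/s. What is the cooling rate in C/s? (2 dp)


G = (1457-185)/0.8 = 1590.0 C/mm
CR = 1590.0 * 1311 = 2084490.0 C/s


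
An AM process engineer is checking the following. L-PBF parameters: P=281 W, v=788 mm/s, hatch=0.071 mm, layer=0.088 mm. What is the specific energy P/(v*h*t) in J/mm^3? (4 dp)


Build rate = 788 * 0.071 * 0.088 = 4.923424 mm^3/s
SE = 281 / 4.923424 = 57.0741 J/mm^3


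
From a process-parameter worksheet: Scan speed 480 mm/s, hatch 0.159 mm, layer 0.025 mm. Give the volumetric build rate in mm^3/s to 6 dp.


Rate = 480 * 0.159 * 0.025 = 1.908 mm^3/s


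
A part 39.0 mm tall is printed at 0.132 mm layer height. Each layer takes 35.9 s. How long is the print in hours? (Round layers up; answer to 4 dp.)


Layers = ceil(39.0/0.132) = 296
t = 296 * 35.9 / 3600 = 2.9518 hrs


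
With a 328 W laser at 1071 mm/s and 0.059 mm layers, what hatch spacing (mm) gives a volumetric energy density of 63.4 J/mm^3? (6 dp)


h = 328 / (63.4*1071*0.059) = 0.081873 mm


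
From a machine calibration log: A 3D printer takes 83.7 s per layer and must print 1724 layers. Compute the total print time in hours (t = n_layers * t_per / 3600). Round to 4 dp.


t = 1724 * 83.7 / 3600 = 40.083 hrs


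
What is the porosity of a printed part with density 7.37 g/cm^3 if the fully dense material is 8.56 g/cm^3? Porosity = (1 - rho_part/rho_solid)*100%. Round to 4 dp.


Porosity = (1-7.37/8.56)*100 = 13.9019 %


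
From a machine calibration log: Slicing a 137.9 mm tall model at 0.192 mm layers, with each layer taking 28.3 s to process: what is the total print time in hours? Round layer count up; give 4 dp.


Layers = ceil(137.9/0.192) = 719
t = 719 * 28.3 / 3600 = 5.6521 hrs


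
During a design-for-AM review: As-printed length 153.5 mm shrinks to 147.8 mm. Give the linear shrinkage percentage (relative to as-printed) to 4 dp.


Shrinkage = ((153.5-147.8)/153.5)*100 = 3.7134 %


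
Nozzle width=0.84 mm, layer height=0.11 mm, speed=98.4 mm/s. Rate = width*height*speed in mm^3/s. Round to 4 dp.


Rate = 0.84 * 0.11 * 98.4 = 9.0922 mm^3/s


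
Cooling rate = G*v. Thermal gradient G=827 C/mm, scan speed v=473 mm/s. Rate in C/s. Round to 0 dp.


CR = 827 * 473 = 391171 C/s


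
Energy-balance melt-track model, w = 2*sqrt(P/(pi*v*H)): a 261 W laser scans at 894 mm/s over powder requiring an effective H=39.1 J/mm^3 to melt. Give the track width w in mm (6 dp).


w = 2*sqrt(261/(pi*894*39.1)) = 0.097503 mm


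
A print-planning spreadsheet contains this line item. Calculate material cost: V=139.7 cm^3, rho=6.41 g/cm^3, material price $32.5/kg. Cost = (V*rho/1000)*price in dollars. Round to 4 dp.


Mass = 139.7*6.41/1000 = 0.895477 kg
Cost = 0.895477 * 32.5 = 29.103 $


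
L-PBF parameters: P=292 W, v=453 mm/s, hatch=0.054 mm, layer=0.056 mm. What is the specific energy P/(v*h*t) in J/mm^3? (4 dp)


Build rate = 453 * 0.054 * 0.056 = 1.369872 mm^3/s
SE = 292 / 1.369872 = 213.1586 J/mm^3


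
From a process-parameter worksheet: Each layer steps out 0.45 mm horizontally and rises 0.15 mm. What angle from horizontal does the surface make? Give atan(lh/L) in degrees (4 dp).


angle = atan(0.15/0.45) = 18.4349 degrees


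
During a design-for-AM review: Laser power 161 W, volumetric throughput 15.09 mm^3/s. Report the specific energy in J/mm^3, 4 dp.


SE = 161 / 15.09 = 10.6693 J/mm^3


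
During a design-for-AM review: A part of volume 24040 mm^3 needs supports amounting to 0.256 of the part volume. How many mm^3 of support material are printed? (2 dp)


V_support = 24040 * 0.256 = 6154.24 mm^3


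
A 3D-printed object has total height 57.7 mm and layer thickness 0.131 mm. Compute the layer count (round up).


Layers = ceil(57.7/0.131) = 441


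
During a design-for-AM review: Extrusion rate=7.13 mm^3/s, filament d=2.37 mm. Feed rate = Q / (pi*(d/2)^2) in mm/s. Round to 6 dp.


A = pi*(2.37/2)^2 = 4.411503
v = 7.13 / 4.411503 = 1.616229 mm/s


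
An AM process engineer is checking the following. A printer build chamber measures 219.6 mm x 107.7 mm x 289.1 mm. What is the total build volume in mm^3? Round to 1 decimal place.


V = 219.6 * 107.7 * 289.1 = 6837481.0 mm^3


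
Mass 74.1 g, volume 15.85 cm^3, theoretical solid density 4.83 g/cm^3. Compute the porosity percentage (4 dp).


rho_part = 74.1 / 15.85 = 4.67507886 g/cm^3
Porosity = (1 - 4.67507886/4.83)*100 = 3.2075 %


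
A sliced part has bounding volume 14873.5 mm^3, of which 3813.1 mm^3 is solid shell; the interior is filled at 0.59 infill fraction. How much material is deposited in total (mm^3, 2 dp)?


V_infill = (14873.5 - 3813.1) * 0.59 = 6525.64
V_total = 3813.1 + 6525.64 = 10338.74 mm^3


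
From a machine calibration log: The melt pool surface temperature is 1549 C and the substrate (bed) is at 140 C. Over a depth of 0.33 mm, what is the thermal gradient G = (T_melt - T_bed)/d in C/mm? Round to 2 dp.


G = (1549-140)/0.33 = 4269.7 C/mm


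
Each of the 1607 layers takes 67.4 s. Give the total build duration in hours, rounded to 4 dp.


t = 1607 * 67.4 / 3600 = 30.0866 hrs


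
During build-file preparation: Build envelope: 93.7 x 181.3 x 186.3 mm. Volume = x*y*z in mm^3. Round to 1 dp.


V = 93.7 * 181.3 * 186.3 = 3164829.0 mm^3


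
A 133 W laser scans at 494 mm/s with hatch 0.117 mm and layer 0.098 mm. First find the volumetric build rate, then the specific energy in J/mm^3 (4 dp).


Build rate = 494 * 0.117 * 0.098 = 5.664204 mm^3/s
SE = 133 / 5.664204 = 23.4808 J/mm^3


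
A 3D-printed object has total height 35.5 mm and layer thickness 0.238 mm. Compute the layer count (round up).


Layers = ceil(35.5/0.238) = 150


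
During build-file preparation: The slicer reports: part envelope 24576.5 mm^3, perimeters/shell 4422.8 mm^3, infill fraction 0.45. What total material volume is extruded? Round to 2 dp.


V_infill = (24576.5 - 4422.8) * 0.45 = 9069.17
V_total = 4422.8 + 9069.17 = 13491.97 mm^3


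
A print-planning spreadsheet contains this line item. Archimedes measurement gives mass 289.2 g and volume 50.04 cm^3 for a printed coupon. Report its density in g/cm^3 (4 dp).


rho = 289.2 / 50.04 = 5.7794 g/cm^3


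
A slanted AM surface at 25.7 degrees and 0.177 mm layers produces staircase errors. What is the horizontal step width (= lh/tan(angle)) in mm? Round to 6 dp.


step = 0.177 / tan(25.7) = 0.367779 mm


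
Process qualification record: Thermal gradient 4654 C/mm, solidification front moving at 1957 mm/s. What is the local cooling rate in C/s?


CR = 4654 * 1957 = 9107878 C/s


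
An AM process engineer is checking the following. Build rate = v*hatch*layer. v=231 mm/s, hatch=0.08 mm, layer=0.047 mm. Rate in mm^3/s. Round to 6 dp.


Rate = 231 * 0.08 * 0.047 = 0.86856 mm^3/s


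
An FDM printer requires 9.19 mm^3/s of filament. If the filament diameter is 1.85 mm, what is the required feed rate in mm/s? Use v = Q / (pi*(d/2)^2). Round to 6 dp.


A = pi*(1.85/2)^2 = 2.688025
v = 9.19 / 2.688025 = 3.418867 mm/s


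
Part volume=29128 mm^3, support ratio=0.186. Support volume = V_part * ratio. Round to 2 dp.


V_support = 29128 * 0.186 = 5417.81 mm^3


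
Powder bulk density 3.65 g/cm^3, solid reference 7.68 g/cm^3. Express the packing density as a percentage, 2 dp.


Packing = (3.65/7.68)*100 = 47.53 %


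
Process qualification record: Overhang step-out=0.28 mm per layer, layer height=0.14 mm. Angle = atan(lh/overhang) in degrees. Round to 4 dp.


angle = atan(0.14/0.28) = 26.5651 degrees


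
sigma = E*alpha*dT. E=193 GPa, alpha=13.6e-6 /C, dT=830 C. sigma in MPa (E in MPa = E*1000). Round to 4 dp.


sigma = 193*1000 * 13.6e-6 * 830 = 2178.584 MPa


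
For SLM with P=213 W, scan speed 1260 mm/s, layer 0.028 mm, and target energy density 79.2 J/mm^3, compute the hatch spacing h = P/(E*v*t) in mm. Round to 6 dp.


h = 213 / (79.2*1260*0.028) = 0.07623 mm


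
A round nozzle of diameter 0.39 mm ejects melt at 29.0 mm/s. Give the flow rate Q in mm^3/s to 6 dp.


A = pi*(0.39/2)^2 = 0.11945906 mm^2
Q = 0.11945906 * 29.0 = 3.464313 mm^3/s


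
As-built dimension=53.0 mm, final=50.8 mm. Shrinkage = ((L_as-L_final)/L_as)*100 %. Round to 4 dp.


Shrinkage = ((53.0-50.8)/53.0)*100 = 4.1509 %


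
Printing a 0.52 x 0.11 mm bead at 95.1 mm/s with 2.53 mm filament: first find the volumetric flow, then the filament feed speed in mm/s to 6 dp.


Q = 0.52 * 0.11 * 95.1 = 5.43972 mm^3/s
A_fil = pi*(2.53/2)^2 = 5.0272551 mm^2
v_feed = 5.43972 / 5.0272551 = 1.082046 mm/s


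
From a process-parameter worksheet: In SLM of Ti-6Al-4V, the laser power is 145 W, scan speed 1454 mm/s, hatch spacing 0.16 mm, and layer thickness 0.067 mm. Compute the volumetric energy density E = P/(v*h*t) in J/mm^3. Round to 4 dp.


E = 145 / (1454*0.16*0.067) = 9.3027 J/mm^3


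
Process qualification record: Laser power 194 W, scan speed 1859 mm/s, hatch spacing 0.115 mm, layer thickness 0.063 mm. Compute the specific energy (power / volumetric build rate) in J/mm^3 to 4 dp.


Build rate = 1859 * 0.115 * 0.063 = 13.468455 mm^3/s
SE = 194 / 13.468455 = 14.404 J/mm^3


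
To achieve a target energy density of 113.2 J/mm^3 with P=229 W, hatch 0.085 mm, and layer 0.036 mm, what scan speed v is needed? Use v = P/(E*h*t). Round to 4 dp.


v = 229 / (113.2*0.085*0.036) = 661.1007 mm/s


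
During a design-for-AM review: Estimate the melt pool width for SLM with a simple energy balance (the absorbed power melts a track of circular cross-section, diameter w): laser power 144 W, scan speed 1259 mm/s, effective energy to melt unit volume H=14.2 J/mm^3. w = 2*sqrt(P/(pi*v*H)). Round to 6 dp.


w = 2*sqrt(144/(pi*1259*14.2)) = 0.10127 mm


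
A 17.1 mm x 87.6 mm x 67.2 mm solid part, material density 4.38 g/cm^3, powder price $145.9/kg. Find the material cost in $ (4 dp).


V = 17.1 * 87.6 * 67.2 = 100662.912 mm^3 = 100.662912 cm^3
Mass = 100.662912 * 4.38 / 1000 = 0.44090355 kg
Cost = 0.44090355 * 145.9 = 64.3278 $


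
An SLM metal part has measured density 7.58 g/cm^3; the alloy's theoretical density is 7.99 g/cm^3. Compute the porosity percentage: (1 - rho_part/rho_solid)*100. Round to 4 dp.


Porosity = (1-7.58/7.99)*100 = 5.1314 %


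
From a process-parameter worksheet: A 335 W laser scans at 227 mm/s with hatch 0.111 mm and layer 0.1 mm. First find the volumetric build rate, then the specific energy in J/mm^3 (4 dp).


Build rate = 227 * 0.111 * 0.1 = 2.5197 mm^3/s
SE = 335 / 2.5197 = 132.9523 J/mm^3


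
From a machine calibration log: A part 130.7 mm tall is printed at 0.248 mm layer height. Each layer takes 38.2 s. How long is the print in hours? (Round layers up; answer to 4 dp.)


Layers = ceil(130.7/0.248) = 528
t = 528 * 38.2 / 3600 = 5.6027 hrs


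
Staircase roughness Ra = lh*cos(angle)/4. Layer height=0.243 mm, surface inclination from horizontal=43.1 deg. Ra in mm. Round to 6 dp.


Ra = 0.243 * cos(43.1) / 4 = 0.044357 mm


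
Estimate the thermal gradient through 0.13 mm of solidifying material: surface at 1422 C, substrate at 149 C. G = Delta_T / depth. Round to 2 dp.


G = (1422-149)/0.13 = 9792.31 C/mm


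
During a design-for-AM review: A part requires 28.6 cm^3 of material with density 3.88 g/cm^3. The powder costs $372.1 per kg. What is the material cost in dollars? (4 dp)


Mass = 28.6*3.88/1000 = 0.110968 kg
Cost = 0.110968 * 372.1 = 41.2912 $


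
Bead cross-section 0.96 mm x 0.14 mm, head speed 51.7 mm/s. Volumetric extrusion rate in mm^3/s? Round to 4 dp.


Rate = 0.96 * 0.14 * 51.7 = 6.9485 mm^3/s


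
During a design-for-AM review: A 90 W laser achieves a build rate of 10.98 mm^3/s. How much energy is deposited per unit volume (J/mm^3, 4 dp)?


SE = 90 / 10.98 = 8.1967 J/mm^3


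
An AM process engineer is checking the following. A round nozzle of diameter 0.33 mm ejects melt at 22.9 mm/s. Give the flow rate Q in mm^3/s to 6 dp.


A = pi*(0.33/2)^2 = 0.08552986 mm^2
Q = 0.08552986 * 22.9 = 1.958634 mm^3/s


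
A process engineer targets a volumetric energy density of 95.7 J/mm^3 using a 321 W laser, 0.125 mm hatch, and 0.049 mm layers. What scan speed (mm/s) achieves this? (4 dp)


v = 321 / (95.7*0.125*0.049) = 547.6297 mm/s


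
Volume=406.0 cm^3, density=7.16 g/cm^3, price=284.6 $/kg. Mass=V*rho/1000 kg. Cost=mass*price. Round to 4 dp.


Mass = 406.0*7.16/1000 = 2.90696 kg
Cost = 2.90696 * 284.6 = 827.3208 $


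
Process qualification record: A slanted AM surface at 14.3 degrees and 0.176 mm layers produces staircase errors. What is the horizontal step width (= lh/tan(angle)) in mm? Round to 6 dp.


step = 0.176 / tan(14.3) = 0.690476 mm


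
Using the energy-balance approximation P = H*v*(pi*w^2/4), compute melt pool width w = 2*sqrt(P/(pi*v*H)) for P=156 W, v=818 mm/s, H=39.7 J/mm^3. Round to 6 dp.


w = 2*sqrt(156/(pi*818*39.7)) = 0.078207 mm


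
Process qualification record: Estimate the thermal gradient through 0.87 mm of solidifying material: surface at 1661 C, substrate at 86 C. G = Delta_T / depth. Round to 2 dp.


G = (1661-86)/0.87 = 1810.34 C/mm


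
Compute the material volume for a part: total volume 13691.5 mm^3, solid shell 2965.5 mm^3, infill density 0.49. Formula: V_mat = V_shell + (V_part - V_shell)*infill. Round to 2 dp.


V_infill = (13691.5 - 2965.5) * 0.49 = 5255.74
V_total = 2965.5 + 5255.74 = 8221.24 mm^3


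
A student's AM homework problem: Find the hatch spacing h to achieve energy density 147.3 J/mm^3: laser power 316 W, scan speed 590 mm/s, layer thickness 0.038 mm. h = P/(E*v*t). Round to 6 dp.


h = 316 / (147.3*590*0.038) = 0.095686 mm


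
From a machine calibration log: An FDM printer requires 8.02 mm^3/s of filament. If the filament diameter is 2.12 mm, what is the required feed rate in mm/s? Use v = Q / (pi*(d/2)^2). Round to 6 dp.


A = pi*(2.12/2)^2 = 3.529894
v = 8.02 / 3.529894 = 2.272023 mm/s


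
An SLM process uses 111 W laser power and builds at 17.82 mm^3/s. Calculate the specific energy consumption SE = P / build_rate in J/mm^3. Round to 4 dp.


SE = 111 / 17.82 = 6.229 J/mm^3


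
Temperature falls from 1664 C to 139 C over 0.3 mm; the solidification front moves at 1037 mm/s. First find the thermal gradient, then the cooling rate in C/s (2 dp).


G = (1664-139)/0.3 = 5083.33333333 C/mm
CR = 5083.33333333 * 1037 = 5271416.67 C/s


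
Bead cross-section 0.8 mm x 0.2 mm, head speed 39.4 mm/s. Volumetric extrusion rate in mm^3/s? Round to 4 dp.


Rate = 0.8 * 0.2 * 39.4 = 6.304 mm^3/s


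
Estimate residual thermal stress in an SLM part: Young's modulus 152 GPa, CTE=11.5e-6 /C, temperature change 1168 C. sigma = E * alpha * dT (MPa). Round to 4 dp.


sigma = 152*1000 * 11.5e-6 * 1168 = 2041.664 MPa


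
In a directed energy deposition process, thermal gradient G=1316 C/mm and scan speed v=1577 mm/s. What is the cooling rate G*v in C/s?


CR = 1316 * 1577 = 2075332 C/s


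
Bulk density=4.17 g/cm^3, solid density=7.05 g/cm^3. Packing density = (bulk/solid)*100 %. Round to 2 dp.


Packing = (4.17/7.05)*100 = 59.15 %


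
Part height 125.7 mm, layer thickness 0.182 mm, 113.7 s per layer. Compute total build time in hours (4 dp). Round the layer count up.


Layers = ceil(125.7/0.182) = 691
t = 691 * 113.7 / 3600 = 21.8241 hrs


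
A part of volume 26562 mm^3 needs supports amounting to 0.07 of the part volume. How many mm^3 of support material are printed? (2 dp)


V_support = 26562 * 0.07 = 1859.34 mm^3


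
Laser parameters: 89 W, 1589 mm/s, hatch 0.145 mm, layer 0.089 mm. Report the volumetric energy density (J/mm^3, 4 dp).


E = 89 / (1589*0.145*0.089) = 4.3402 J/mm^3


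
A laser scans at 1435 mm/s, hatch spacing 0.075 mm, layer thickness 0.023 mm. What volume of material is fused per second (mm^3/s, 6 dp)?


Rate = 1435 * 0.075 * 0.023 = 2.475375 mm^3/s


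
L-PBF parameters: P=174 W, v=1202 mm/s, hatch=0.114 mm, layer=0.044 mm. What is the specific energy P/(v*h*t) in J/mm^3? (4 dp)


Build rate = 1202 * 0.114 * 0.044 = 6.029232 mm^3/s
SE = 174 / 6.029232 = 28.8594 J/mm^3


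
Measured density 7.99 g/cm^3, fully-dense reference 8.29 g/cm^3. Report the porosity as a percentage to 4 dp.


Porosity = (1-7.99/8.29)*100 = 3.6188 %


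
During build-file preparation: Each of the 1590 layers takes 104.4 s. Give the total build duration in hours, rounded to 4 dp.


t = 1590 * 104.4 / 3600 = 46.11 hrs


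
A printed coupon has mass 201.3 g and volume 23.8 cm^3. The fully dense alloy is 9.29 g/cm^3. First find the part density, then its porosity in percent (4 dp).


rho_part = 201.3 / 23.8 = 8.45798319 g/cm^3
Porosity = (1 - 8.45798319/9.29)*100 = 8.956 %


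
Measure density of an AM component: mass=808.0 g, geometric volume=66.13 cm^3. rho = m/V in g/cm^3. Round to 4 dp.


rho = 808.0 / 66.13 = 12.2184 g/cm^3


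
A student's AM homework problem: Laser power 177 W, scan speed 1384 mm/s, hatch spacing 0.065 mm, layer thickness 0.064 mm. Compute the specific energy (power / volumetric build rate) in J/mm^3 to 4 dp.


Build rate = 1384 * 0.065 * 0.064 = 5.75744 mm^3/s
SE = 177 / 5.75744 = 30.7428 J/mm^3


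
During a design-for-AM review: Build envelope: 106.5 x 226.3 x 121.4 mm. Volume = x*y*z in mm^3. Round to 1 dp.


V = 106.5 * 226.3 * 121.4 = 2925855.3 mm^3


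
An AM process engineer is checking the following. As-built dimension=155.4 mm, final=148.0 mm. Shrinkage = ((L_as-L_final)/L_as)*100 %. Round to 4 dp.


Shrinkage = ((155.4-148.0)/155.4)*100 = 4.7619 %


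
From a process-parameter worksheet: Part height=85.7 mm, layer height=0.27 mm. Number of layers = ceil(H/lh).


Layers = ceil(85.7/0.27) = 318


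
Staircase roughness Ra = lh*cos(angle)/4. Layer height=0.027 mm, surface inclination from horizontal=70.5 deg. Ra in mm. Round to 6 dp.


Ra = 0.027 * cos(70.5) / 4 = 0.002253 mm


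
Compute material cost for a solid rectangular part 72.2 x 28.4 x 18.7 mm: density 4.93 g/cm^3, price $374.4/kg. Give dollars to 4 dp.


V = 72.2 * 28.4 * 18.7 = 38343.976 mm^3 = 38.343976 cm^3
Mass = 38.343976 * 4.93 / 1000 = 0.1890358 kg
Cost = 0.1890358 * 374.4 = 70.775 $


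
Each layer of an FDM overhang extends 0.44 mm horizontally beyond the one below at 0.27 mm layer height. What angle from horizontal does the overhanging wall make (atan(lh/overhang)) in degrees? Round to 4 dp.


angle = atan(0.27/0.44) = 31.5348 degrees


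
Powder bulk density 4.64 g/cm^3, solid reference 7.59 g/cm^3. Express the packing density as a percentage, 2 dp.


Packing = (4.64/7.59)*100 = 61.13 %


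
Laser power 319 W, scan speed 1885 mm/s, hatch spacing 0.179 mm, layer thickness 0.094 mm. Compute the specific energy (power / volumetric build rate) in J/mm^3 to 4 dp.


Build rate = 1885 * 0.179 * 0.094 = 31.71701 mm^3/s
SE = 319 / 31.71701 = 10.0577 J/mm^3


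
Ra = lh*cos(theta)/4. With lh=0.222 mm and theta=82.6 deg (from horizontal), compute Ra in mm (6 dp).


Ra = 0.222 * cos(82.6) / 4 = 0.007148 mm


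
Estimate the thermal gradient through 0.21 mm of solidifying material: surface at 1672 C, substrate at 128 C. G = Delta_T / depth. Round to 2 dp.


G = (1672-128)/0.21 = 7352.38 C/mm


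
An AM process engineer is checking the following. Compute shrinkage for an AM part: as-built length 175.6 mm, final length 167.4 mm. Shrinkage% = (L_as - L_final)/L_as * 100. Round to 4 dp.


Shrinkage = ((175.6-167.4)/175.6)*100 = 4.6697 %
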